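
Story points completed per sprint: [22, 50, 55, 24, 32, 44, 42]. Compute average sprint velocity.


Formula: Avg velocity = Total points / Number of sprints
Points: [22, 50, 55, 24, 32, 44, 42]
Sum = 22 + 50 + 55 + 24 + 32 + 44 + 42 = 269
Avg velocity = 269 / 7 = 38.43 points/sprint

38.43 points/sprint


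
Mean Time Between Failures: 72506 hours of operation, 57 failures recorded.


Formula: MTBF = Total operating time / Number of failures
MTBF = 72506 / 57
MTBF = 1272.04 hours

1272.04 hours


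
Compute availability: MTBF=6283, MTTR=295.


Availability = MTBF / (MTBF + MTTR)
Availability = 6283 / (6283 + 295)
Availability = 6283 / 6578
Availability = 95.5154%

95.5154%


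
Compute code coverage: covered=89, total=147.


Coverage = covered / total * 100
Coverage = 89 / 147 * 100
Coverage = 60.54%

60.54%


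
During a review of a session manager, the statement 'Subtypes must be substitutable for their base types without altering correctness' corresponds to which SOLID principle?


This describes the Liskov Substitution Principle (LSP)

Liskov Substitution Principle (LSP)


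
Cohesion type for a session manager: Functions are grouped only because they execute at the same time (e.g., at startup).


Reasoning: Related by timing only
Type: Temporal cohesion

Temporal cohesion


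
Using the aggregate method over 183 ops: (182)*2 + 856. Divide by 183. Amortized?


Formula: Amortized cost = Total cost / Operations
Total cost = (182 * 2) + (1 * 856)
Total cost = 364 + 856 = 1220
Amortized = 1220 / 183 = 6.6667

6.6667


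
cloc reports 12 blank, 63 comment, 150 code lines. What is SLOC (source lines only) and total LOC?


Total LOC = blank + comment + code
Total LOC = 12 + 63 + 150 = 225
SLOC (source only) = code = 150

Total LOC: 225, SLOC: 150


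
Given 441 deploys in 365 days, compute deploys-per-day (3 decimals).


Formula: deployments per day = releases / days
= 441 / 365
= 1.208 deploys/day
(equivalently, 8.46 deploys/week)

1.208 deploys/day


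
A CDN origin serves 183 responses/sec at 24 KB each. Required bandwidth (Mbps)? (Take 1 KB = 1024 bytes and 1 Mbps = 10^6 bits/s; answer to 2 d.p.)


Formula: Mbps = payload_bytes * RPS * 8 / 1e6
Payload per request = 24 KB = 24 * 1024 = 24576 bytes
Total bytes/sec = 24576 * 183 = 4497408
Total bits/sec = 4497408 * 8 = 35979264
Mbps = 35979264 / 1e6 = 35.98

35.98 Mbps


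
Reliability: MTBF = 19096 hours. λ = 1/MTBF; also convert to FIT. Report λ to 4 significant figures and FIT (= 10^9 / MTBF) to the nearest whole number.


Formula: λ = 1 / MTBF; FIT = λ × 1e9 = 1e9 / MTBF
λ = 1 / 19096 ≈ 5.237e-05 failures/hour
FIT = 1e9 / 19096 ≈ 52367 failures per 1e9 hours (nearest whole number)

λ = 5.237e-05 /h, FIT = 52367


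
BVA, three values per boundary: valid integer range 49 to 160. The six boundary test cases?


Range: [49, 160]
Boundaries: just below min, min, min+1, max-1, max, just above max
Values: [48, 49, 50, 159, 160, 161]

[48, 49, 50, 159, 160, 161]


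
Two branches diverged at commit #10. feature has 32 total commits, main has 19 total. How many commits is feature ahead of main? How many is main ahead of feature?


Common ancestor: commit #10
feature commits after divergence: 32 - 10 = 22
main commits after divergence: 19 - 10 = 9
feature is 22 commits ahead of main
main is 9 commits ahead of feature

feature ahead: 22, main ahead: 9


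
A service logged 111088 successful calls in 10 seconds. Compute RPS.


Formula: throughput = requests / seconds
throughput = 111088 / 10
throughput = 11108.8 requests/second

11108.8 requests/second


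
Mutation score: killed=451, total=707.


Mutation score = killed / total * 100
Mutation score = 451 / 707 * 100
Mutation score = 63.79%

63.79%


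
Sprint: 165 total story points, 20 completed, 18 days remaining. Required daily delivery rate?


Formula: Required rate = Remaining points / Days left
Remaining = 165 - 20 = 145 points
Required rate = 145 / 18 = 8.06 points/day

8.06 points/day


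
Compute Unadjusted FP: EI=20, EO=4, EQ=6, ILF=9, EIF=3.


UFP = EI*4 + EO*5 + EQ*4 + ILF*10 + EIF*7
UFP = 20*4 + 4*5 + 6*4 + 9*10 + 3*7
UFP = 80 + 20 + 24 + 90 + 21
UFP = 235

235


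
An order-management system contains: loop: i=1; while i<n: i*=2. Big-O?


Reasoning: i doubles each step so iterations are log2(n)
Complexity: O(log n)

O(log n)


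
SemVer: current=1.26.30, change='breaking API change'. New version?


Current: 1.26.30
Change category: 'breaking API change' → major bump
SemVer rule: major bump → increment MAJOR, reset MINOR and PATCH to 0
New: 2.0.0

2.0.0


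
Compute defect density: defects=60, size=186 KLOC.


Defect density = defects / KLOC
Defect density = 60 / 186
Defect density = 0.323 defects/KLOC

0.323 defects/KLOC


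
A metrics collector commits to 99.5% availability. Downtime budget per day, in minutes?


Formula: allowed downtime = period * (100 - SLA) / 100
Period (day) = 1440 minutes
Unavailability fraction = (100 - 99.5) / 100
Allowed downtime = 1440 * (100 - 99.5) / 100
Allowed downtime = 7.2 minutes

7.2 minutes


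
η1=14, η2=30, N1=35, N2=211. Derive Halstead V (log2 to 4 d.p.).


Formula: V = N * log2(η), where N = N1 + N2 and η = η1 + η2
η = 14 + 30 = 44
N = 35 + 211 = 246
log2(44) ≈ 5.4594
V = 246 * 5.4594 = 1343.01

1343.01


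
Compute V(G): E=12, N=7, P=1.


Formula: V(G) = E - N + 2P
V(G) = 12 - 7 + 2*1
V(G) = 5 + 2
V(G) = 7

7


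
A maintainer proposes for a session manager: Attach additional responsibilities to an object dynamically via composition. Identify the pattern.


This matches the Decorator pattern

Decorator


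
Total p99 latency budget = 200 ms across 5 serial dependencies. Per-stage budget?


Formula: per_stage = total_budget / stages
per_stage = 200 / 5
per_stage = 40.0 ms

40.0 ms


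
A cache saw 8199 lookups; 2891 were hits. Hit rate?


Formula: hit rate = hits / (hits + misses) * 100
hit rate = 2891 / (2891 + 5308) * 100
hit rate = 2891 / 8199 * 100
hit rate = 35.26%

35.26%


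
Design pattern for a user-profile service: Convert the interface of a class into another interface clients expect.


This matches the Adapter pattern

Adapter


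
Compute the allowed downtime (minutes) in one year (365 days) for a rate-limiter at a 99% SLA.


Formula: allowed downtime = period * (100 - SLA) / 100
Period (year (365 days)) = 525600 minutes
Unavailability fraction = (100 - 99.0) / 100
Allowed downtime = 525600 * (100 - 99.0) / 100
Allowed downtime = 5256.0 minutes

5256.0 minutes


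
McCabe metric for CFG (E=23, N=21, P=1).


Formula: V(G) = E - N + 2P
V(G) = 23 - 21 + 2*1
V(G) = 2 + 2
V(G) = 4

4


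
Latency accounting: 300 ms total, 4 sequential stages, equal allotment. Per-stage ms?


Formula: per_stage = total_budget / stages
per_stage = 300 / 4
per_stage = 75.0 ms

75.0 ms


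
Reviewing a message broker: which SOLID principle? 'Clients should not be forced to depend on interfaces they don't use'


This describes the Interface Segregation Principle (ISP)

Interface Segregation Principle (ISP)


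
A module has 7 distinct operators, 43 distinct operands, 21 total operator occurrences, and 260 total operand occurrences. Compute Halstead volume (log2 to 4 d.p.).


Formula: V = N * log2(η), where N = N1 + N2 and η = η1 + η2
η = 7 + 43 = 50
N = 21 + 260 = 281
log2(50) ≈ 5.6439
V = 281 * 5.6439 = 1585.94

1585.94


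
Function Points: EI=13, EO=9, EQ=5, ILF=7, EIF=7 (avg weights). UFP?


UFP = EI*4 + EO*5 + EQ*4 + ILF*10 + EIF*7
UFP = 13*4 + 9*5 + 5*4 + 7*10 + 7*7
UFP = 52 + 45 + 20 + 70 + 49
UFP = 236

236


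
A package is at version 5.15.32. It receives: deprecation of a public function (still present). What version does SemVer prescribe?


Current: 5.15.32
Change category: 'deprecation of a public function (still present)' → minor bump
SemVer rule: minor bump → increment MINOR, reset PATCH to 0 (MAJOR unchanged)
New: 5.16.0

5.16.0


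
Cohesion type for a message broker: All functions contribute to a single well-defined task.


Reasoning: Best: single purpose
Type: Functional cohesion

Functional cohesion


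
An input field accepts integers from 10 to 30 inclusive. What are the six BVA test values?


Range: [10, 30]
Boundaries: just below min, min, min+1, max-1, max, just above max
Values: [9, 10, 11, 29, 30, 31]

[9, 10, 11, 29, 30, 31]


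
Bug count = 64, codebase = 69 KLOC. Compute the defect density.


Defect density = defects / KLOC
Defect density = 64 / 69
Defect density = 0.928 defects/KLOC

0.928 defects/KLOC


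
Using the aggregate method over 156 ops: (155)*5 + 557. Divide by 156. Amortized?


Formula: Amortized cost = Total cost / Operations
Total cost = (155 * 5) + (1 * 557)
Total cost = 775 + 557 = 1332
Amortized = 1332 / 156 = 8.5385

8.5385


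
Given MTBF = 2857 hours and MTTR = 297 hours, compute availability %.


Availability = MTBF / (MTBF + MTTR)
Availability = 2857 / (2857 + 297)
Availability = 2857 / 3154
Availability = 90.5834%

90.5834%


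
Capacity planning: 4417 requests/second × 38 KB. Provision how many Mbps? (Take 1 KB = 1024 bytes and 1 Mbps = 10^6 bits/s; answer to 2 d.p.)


Formula: Mbps = payload_bytes * RPS * 8 / 1e6
Payload per request = 38 KB = 38 * 1024 = 38912 bytes
Total bytes/sec = 38912 * 4417 = 171874304
Total bits/sec = 171874304 * 8 = 1374994432
Mbps = 1374994432 / 1e6 = 1374.99

1374.99 Mbps


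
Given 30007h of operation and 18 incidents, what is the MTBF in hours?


Formula: MTBF = Total operating time / Number of failures
MTBF = 30007 / 18
MTBF = 1667.06 hours

1667.06 hours


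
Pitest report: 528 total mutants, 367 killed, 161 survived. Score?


Mutation score = killed / total * 100
Mutation score = 367 / 528 * 100
Mutation score = 69.51%

69.51%


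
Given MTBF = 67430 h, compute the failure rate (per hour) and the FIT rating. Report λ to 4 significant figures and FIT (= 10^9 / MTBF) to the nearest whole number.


Formula: λ = 1 / MTBF; FIT = λ × 1e9 = 1e9 / MTBF
λ = 1 / 67430 ≈ 1.483e-05 failures/hour
FIT = 1e9 / 67430 ≈ 14830 failures per 1e9 hours (nearest whole number)

λ = 1.483e-05 /h, FIT = 14830


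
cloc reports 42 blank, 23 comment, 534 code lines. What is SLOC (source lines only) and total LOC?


Total LOC = blank + comment + code
Total LOC = 42 + 23 + 534 = 599
SLOC (source only) = code = 534

Total LOC: 599, SLOC: 534


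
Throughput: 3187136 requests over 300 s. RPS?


Formula: throughput = requests / seconds
throughput = 3187136 / 300
throughput = 10623.79 requests/second

10623.79 requests/second


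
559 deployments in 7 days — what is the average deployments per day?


Formula: deployments per day = releases / days
= 559 / 7
= 79.857 deploys/day
(equivalently, 559.0 deploys/week)

79.857 deploys/day


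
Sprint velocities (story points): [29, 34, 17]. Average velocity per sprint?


Formula: Avg velocity = Total points / Number of sprints
Points: [29, 34, 17]
Sum = 29 + 34 + 17 = 80
Avg velocity = 80 / 3 = 26.67 points/sprint

26.67 points/sprint


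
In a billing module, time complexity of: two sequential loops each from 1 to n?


Reasoning: sequential dominates: O(n) + O(n) = O(n)
Complexity: O(n)

O(n)


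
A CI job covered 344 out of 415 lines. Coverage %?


Coverage = covered / total * 100
Coverage = 344 / 415 * 100
Coverage = 82.89%

82.89%


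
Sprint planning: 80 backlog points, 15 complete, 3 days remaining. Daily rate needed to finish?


Formula: Required rate = Remaining points / Days left
Remaining = 80 - 15 = 65 points
Required rate = 65 / 3 = 21.67 points/day

21.67 points/day


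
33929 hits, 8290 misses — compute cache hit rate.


Formula: hit rate = hits / (hits + misses) * 100
hit rate = 33929 / (33929 + 8290) * 100
hit rate = 33929 / 42219 * 100
hit rate = 80.36%

80.36%


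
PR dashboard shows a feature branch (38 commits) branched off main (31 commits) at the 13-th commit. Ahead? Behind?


Common ancestor: commit #13
feature commits after divergence: 38 - 13 = 25
main commits after divergence: 31 - 13 = 18
feature is 25 commits ahead of main
main is 18 commits ahead of feature

feature ahead: 25, main ahead: 18


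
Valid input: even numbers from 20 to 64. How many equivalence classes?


Constraint: even integers in [20, 64]
Class 1: x < 20 — out-of-range invalid
Class 2: x in [20,64] but odd — wrong type invalid
Class 3: x in [20,64] and even — valid
Class 4: x > 64 — out-of-range invalid
Total equivalence classes: 4

4 equivalence classes


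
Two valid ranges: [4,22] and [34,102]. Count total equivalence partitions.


Valid ranges: [4,22] and [34,102]
Class 1: x < 4 — invalid
Class 2: 4 ≤ x ≤ 22 — valid
Class 3: 22 < x < 34 — invalid (gap between ranges)
Class 4: 34 ≤ x ≤ 102 — valid
Class 5: x > 102 — invalid
Total equivalence classes: 5

5 equivalence classes


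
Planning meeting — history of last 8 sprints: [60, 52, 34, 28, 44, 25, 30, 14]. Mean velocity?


Formula: Avg velocity = Total points / Number of sprints
Points: [60, 52, 34, 28, 44, 25, 30, 14]
Sum = 60 + 52 + 34 + 28 + 44 + 25 + 30 + 14 = 287
Avg velocity = 287 / 8 = 35.88 points/sprint

35.88 points/sprint


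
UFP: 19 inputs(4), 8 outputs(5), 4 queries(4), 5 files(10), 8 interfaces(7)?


UFP = EI*4 + EO*5 + EQ*4 + ILF*10 + EIF*7
UFP = 19*4 + 8*5 + 4*4 + 5*10 + 8*7
UFP = 76 + 40 + 16 + 50 + 56
UFP = 238

238


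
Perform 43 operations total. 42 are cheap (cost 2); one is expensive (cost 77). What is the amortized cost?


Formula: Amortized cost = Total cost / Operations
Total cost = (42 * 2) + (1 * 77)
Total cost = 84 + 77 = 161
Amortized = 161 / 43 = 3.7442

3.7442


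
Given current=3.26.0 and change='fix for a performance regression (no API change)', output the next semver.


Current: 3.26.0
Change category: 'fix for a performance regression (no API change)' → patch bump
SemVer rule: patch bump → increment PATCH (MAJOR and MINOR unchanged)
New: 3.26.1

3.26.1


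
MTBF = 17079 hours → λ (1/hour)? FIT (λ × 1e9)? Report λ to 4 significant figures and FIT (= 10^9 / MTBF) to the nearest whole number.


Formula: λ = 1 / MTBF; FIT = λ × 1e9 = 1e9 / MTBF
λ = 1 / 17079 ≈ 5.855e-05 failures/hour
FIT = 1e9 / 17079 ≈ 58551 failures per 1e9 hours (nearest whole number)

λ = 5.855e-05 /h, FIT = 58551


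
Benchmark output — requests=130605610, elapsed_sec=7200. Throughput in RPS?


Formula: throughput = requests / seconds
throughput = 130605610 / 7200
throughput = 18139.67 requests/second

18139.67 requests/second


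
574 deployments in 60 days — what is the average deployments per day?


Formula: deployments per day = releases / days
= 574 / 60
= 9.567 deploys/day
(equivalently, 66.97 deploys/week)

9.567 deploys/day


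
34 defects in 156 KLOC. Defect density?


Defect density = defects / KLOC
Defect density = 34 / 156
Defect density = 0.218 defects/KLOC

0.218 defects/KLOC


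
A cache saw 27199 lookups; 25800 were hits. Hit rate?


Formula: hit rate = hits / (hits + misses) * 100
hit rate = 25800 / (25800 + 1399) * 100
hit rate = 25800 / 27199 * 100
hit rate = 94.86%

94.86%


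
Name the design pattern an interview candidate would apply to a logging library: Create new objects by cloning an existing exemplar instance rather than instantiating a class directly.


This matches the Prototype pattern

Prototype


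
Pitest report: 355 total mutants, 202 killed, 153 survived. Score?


Mutation score = killed / total * 100
Mutation score = 202 / 355 * 100
Mutation score = 56.9%

56.9%


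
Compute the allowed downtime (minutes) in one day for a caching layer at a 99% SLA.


Formula: allowed downtime = period * (100 - SLA) / 100
Period (day) = 1440 minutes
Unavailability fraction = (100 - 99.0) / 100
Allowed downtime = 1440 * (100 - 99.0) / 100
Allowed downtime = 14.4 minutes

14.4 minutes


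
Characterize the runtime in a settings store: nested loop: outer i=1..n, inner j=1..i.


Reasoning: triangle: n(n+1)/2 ~ n^2/2
Complexity: O(n^2)

O(n^2)


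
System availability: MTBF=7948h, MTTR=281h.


Availability = MTBF / (MTBF + MTTR)
Availability = 7948 / (7948 + 281)
Availability = 7948 / 8229
Availability = 96.5852%

96.5852%


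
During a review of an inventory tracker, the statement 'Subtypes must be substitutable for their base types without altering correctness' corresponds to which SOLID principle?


This describes the Liskov Substitution Principle (LSP)

Liskov Substitution Principle (LSP)


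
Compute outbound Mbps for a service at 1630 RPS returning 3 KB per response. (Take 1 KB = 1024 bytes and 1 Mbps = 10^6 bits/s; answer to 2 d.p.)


Formula: Mbps = payload_bytes * RPS * 8 / 1e6
Payload per request = 3 KB = 3 * 1024 = 3072 bytes
Total bytes/sec = 3072 * 1630 = 5007360
Total bits/sec = 5007360 * 8 = 40058880
Mbps = 40058880 / 1e6 = 40.06

40.06 Mbps


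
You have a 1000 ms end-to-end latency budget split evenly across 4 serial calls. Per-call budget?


Formula: per_stage = total_budget / stages
per_stage = 1000 / 4
per_stage = 250.0 ms

250.0 ms


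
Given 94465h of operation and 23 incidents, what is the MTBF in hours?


Formula: MTBF = Total operating time / Number of failures
MTBF = 94465 / 23
MTBF = 4107.17 hours

4107.17 hours


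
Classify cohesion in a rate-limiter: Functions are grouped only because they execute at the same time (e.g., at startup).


Reasoning: Related by timing only
Type: Temporal cohesion

Temporal cohesion


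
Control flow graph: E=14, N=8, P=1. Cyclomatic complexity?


Formula: V(G) = E - N + 2P
V(G) = 14 - 8 + 2*1
V(G) = 6 + 2
V(G) = 8

8


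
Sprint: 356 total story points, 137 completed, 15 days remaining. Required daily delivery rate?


Formula: Required rate = Remaining points / Days left
Remaining = 356 - 137 = 219 points
Required rate = 219 / 15 = 14.6 points/day

14.6 points/day


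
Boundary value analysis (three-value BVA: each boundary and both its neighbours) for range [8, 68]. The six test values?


Range: [8, 68]
Boundaries: just below min, min, min+1, max-1, max, just above max
Values: [7, 8, 9, 67, 68, 69]

[7, 8, 9, 67, 68, 69]


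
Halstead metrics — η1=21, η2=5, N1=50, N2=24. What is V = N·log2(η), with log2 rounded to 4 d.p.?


Formula: V = N * log2(η), where N = N1 + N2 and η = η1 + η2
η = 21 + 5 = 26
N = 50 + 24 = 74
log2(26) ≈ 4.7004
V = 74 * 4.7004 = 347.83

347.83


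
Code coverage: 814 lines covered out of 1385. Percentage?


Coverage = covered / total * 100
Coverage = 814 / 1385 * 100
Coverage = 58.77%

58.77%


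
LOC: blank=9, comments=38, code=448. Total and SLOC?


Total LOC = blank + comment + code
Total LOC = 9 + 38 + 448 = 495
SLOC (source only) = code = 448

Total LOC: 495, SLOC: 448


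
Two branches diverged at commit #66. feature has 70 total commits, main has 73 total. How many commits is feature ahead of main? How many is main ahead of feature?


Common ancestor: commit #66
feature commits after divergence: 70 - 66 = 4
main commits after divergence: 73 - 66 = 7
feature is 4 commits ahead of main
main is 7 commits ahead of feature

feature ahead: 4, main ahead: 7


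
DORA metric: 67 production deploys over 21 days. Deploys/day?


Formula: deployments per day = releases / days
= 67 / 21
= 3.19 deploys/day
(equivalently, 22.33 deploys/week)

3.19 deploys/day


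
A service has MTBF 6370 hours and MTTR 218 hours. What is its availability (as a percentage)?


Availability = MTBF / (MTBF + MTTR)
Availability = 6370 / (6370 + 218)
Availability = 6370 / 6588
Availability = 96.691%

96.691%


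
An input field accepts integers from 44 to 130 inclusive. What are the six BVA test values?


Range: [44, 130]
Boundaries: just below min, min, min+1, max-1, max, just above max
Values: [43, 44, 45, 129, 130, 131]

[43, 44, 45, 129, 130, 131]


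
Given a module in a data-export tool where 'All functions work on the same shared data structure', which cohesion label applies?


Reasoning: Functions share data
Type: Communicational cohesion

Communicational cohesion


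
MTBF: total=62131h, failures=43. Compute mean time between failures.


Formula: MTBF = Total operating time / Number of failures
MTBF = 62131 / 43
MTBF = 1444.91 hours

1444.91 hours


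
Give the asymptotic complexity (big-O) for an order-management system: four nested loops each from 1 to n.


Reasoning: four levels of nesting
Complexity: O(n^4)

O(n^4)


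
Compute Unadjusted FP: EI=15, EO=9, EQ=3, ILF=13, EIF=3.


UFP = EI*4 + EO*5 + EQ*4 + ILF*10 + EIF*7
UFP = 15*4 + 9*5 + 3*4 + 13*10 + 3*7
UFP = 60 + 45 + 12 + 130 + 21
UFP = 268

268


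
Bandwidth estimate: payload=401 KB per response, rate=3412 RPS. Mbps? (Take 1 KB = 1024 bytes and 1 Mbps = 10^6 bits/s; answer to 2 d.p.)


Formula: Mbps = payload_bytes * RPS * 8 / 1e6
Payload per request = 401 KB = 401 * 1024 = 410624 bytes
Total bytes/sec = 410624 * 3412 = 1401049088
Total bits/sec = 1401049088 * 8 = 11208392704
Mbps = 11208392704 / 1e6 = 11208.39

11208.39 Mbps


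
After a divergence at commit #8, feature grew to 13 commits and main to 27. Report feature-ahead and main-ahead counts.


Common ancestor: commit #8
feature commits after divergence: 13 - 8 = 5
main commits after divergence: 27 - 8 = 19
feature is 5 commits ahead of main
main is 19 commits ahead of feature

feature ahead: 5, main ahead: 19


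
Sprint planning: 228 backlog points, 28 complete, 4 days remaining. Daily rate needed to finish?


Formula: Required rate = Remaining points / Days left
Remaining = 228 - 28 = 200 points
Required rate = 200 / 4 = 50.0 points/day

50.0 points/day


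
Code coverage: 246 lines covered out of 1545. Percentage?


Coverage = covered / total * 100
Coverage = 246 / 1545 * 100
Coverage = 15.92%

15.92%


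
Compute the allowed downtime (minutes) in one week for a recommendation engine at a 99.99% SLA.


Formula: allowed downtime = period * (100 - SLA) / 100
Period (week) = 10080 minutes
Unavailability fraction = (100 - 99.99) / 100
Allowed downtime = 10080 * (100 - 99.99) / 100
Allowed downtime = 1.008 minutes

1.008 minutes


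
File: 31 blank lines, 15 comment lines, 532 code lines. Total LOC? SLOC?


Total LOC = blank + comment + code
Total LOC = 31 + 15 + 532 = 578
SLOC (source only) = code = 532

Total LOC: 578, SLOC: 532


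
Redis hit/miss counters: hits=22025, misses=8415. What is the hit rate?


Formula: hit rate = hits / (hits + misses) * 100
hit rate = 22025 / (22025 + 8415) * 100
hit rate = 22025 / 30440 * 100
hit rate = 72.36%

72.36%


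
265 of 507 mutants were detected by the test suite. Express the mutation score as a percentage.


Mutation score = killed / total * 100
Mutation score = 265 / 507 * 100
Mutation score = 52.27%

52.27%


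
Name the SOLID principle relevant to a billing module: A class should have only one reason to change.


This describes the Single Responsibility Principle (SRP)

Single Responsibility Principle (SRP)


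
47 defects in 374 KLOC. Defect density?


Defect density = defects / KLOC
Defect density = 47 / 374
Defect density = 0.126 defects/KLOC

0.126 defects/KLOC


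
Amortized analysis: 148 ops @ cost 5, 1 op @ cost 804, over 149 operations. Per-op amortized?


Formula: Amortized cost = Total cost / Operations
Total cost = (148 * 5) + (1 * 804)
Total cost = 740 + 804 = 1544
Amortized = 1544 / 149 = 10.3624

10.3624


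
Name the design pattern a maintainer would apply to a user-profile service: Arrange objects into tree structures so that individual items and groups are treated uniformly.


This matches the Composite pattern

Composite


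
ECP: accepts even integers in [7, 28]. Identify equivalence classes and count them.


Constraint: even integers in [7, 28]
Class 1: x < 7 — out-of-range invalid
Class 2: x in [7,28] but odd — wrong type invalid
Class 3: x in [7,28] and even — valid
Class 4: x > 28 — out-of-range invalid
Total equivalence classes: 4

4 equivalence classes


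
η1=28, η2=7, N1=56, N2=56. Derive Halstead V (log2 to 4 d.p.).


Formula: V = N * log2(η), where N = N1 + N2 and η = η1 + η2
η = 28 + 7 = 35
N = 56 + 56 = 112
log2(35) ≈ 5.1293
V = 112 * 5.1293 = 574.48

574.48


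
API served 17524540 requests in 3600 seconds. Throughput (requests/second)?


Formula: throughput = requests / seconds
throughput = 17524540 / 3600
throughput = 4867.93 requests/second

4867.93 requests/second


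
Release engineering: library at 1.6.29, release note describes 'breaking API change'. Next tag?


Current: 1.6.29
Change category: 'breaking API change' → major bump
SemVer rule: major bump → increment MAJOR, reset MINOR and PATCH to 0
New: 2.0.0

2.0.0


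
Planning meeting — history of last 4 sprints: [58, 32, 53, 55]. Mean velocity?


Formula: Avg velocity = Total points / Number of sprints
Points: [58, 32, 53, 55]
Sum = 58 + 32 + 53 + 55 = 198
Avg velocity = 198 / 4 = 49.5 points/sprint

49.5 points/sprint


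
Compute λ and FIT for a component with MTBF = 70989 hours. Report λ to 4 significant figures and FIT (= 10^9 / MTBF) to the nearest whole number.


Formula: λ = 1 / MTBF; FIT = λ × 1e9 = 1e9 / MTBF
λ = 1 / 70989 ≈ 1.409e-05 failures/hour
FIT = 1e9 / 70989 ≈ 14087 failures per 1e9 hours (nearest whole number)

λ = 1.409e-05 /h, FIT = 14087


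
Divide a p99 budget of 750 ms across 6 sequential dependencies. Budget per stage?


Formula: per_stage = total_budget / stages
per_stage = 750 / 6
per_stage = 125.0 ms

125.0 ms


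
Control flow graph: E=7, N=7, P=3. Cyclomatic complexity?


Formula: V(G) = E - N + 2P
V(G) = 7 - 7 + 2*3
V(G) = 0 + 6
V(G) = 6

6


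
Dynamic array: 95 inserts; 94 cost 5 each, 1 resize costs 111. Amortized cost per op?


Formula: Amortized cost = Total cost / Operations
Total cost = (94 * 5) + (1 * 111)
Total cost = 470 + 111 = 581
Amortized = 581 / 95 = 6.1158

6.1158


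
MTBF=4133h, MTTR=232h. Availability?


Availability = MTBF / (MTBF + MTTR)
Availability = 4133 / (4133 + 232)
Availability = 4133 / 4365
Availability = 94.685%

94.685%


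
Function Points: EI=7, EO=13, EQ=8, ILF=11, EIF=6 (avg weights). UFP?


UFP = EI*4 + EO*5 + EQ*4 + ILF*10 + EIF*7
UFP = 7*4 + 13*5 + 8*4 + 11*10 + 6*7
UFP = 28 + 65 + 32 + 110 + 42
UFP = 277

277


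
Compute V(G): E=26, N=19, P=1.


Formula: V(G) = E - N + 2P
V(G) = 26 - 19 + 2*1
V(G) = 7 + 2
V(G) = 9

9


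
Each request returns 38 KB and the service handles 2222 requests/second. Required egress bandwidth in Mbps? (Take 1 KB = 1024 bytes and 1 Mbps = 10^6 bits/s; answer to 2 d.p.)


Formula: Mbps = payload_bytes * RPS * 8 / 1e6
Payload per request = 38 KB = 38 * 1024 = 38912 bytes
Total bytes/sec = 38912 * 2222 = 86462464
Total bits/sec = 86462464 * 8 = 691699712
Mbps = 691699712 / 1e6 = 691.7

691.7 Mbps


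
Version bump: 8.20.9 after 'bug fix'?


Current: 8.20.9
Change category: 'bug fix' → patch bump
SemVer rule: patch bump → increment PATCH (MAJOR and MINOR unchanged)
New: 8.20.10

8.20.10


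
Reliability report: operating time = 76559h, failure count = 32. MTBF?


Formula: MTBF = Total operating time / Number of failures
MTBF = 76559 / 32
MTBF = 2392.47 hours

2392.47 hours


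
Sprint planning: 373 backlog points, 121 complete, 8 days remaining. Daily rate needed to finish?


Formula: Required rate = Remaining points / Days left
Remaining = 373 - 121 = 252 points
Required rate = 252 / 8 = 31.5 points/day

31.5 points/day


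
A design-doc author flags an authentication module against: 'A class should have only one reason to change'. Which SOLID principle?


This describes the Single Responsibility Principle (SRP)

Single Responsibility Principle (SRP)


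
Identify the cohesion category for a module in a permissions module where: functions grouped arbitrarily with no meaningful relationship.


Reasoning: Worst: random grouping
Type: Coincidental cohesion

Coincidental cohesion


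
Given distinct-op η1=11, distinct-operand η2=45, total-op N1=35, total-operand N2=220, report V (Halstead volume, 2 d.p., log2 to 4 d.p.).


Formula: V = N * log2(η), where N = N1 + N2 and η = η1 + η2
η = 11 + 45 = 56
N = 35 + 220 = 255
log2(56) ≈ 5.8074
V = 255 * 5.8074 = 1480.89

1480.89


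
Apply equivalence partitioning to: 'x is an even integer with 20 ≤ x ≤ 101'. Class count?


Constraint: even integers in [20, 101]
Class 1: x < 20 — out-of-range invalid
Class 2: x in [20,101] but odd — wrong type invalid
Class 3: x in [20,101] and even — valid
Class 4: x > 101 — out-of-range invalid
Total equivalence classes: 4

4 equivalence classes


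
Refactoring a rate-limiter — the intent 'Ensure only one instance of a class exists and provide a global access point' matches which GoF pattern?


This matches the Singleton pattern

Singleton


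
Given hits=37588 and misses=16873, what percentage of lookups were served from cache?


Formula: hit rate = hits / (hits + misses) * 100
hit rate = 37588 / (37588 + 16873) * 100
hit rate = 37588 / 54461 * 100
hit rate = 69.02%

69.02%


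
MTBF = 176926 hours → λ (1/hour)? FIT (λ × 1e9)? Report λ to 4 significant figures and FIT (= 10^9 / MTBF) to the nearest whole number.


Formula: λ = 1 / MTBF; FIT = λ × 1e9 = 1e9 / MTBF
λ = 1 / 176926 ≈ 5.652e-06 failures/hour
FIT = 1e9 / 176926 ≈ 5652 failures per 1e9 hours (nearest whole number)

λ = 5.652e-06 /h, FIT = 5652


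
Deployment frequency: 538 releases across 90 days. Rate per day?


Formula: deployments per day = releases / days
= 538 / 90
= 5.978 deploys/day
(equivalently, 41.84 deploys/week)

5.978 deploys/day


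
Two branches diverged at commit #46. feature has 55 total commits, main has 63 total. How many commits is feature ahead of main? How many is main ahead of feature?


Common ancestor: commit #46
feature commits after divergence: 55 - 46 = 9
main commits after divergence: 63 - 46 = 17
feature is 9 commits ahead of main
main is 17 commits ahead of feature

feature ahead: 9, main ahead: 17


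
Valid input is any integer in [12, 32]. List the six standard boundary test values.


Range: [12, 32]
Boundaries: just below min, min, min+1, max-1, max, just above max
Values: [11, 12, 13, 31, 32, 33]

[11, 12, 13, 31, 32, 33]


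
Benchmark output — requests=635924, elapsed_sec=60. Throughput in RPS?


Formula: throughput = requests / seconds
throughput = 635924 / 60
throughput = 10598.73 requests/second

10598.73 requests/second


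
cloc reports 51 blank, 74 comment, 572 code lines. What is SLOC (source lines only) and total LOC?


Total LOC = blank + comment + code
Total LOC = 51 + 74 + 572 = 697
SLOC (source only) = code = 572

Total LOC: 697, SLOC: 572


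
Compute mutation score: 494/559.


Mutation score = killed / total * 100
Mutation score = 494 / 559 * 100
Mutation score = 88.37%

88.37%


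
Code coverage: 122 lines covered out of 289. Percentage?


Coverage = covered / total * 100
Coverage = 122 / 289 * 100
Coverage = 42.21%

42.21%


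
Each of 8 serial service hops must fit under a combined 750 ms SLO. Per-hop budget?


Formula: per_stage = total_budget / stages
per_stage = 750 / 8
per_stage = 93.75 ms

93.75 ms


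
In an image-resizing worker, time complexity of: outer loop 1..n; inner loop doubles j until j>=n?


Reasoning: linear outer times logarithmic inner
Complexity: O(n log n)

O(n log n)


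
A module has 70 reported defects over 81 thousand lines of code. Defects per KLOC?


Defect density = defects / KLOC
Defect density = 70 / 81
Defect density = 0.864 defects/KLOC

0.864 defects/KLOC


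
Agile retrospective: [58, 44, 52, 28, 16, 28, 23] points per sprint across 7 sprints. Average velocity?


Formula: Avg velocity = Total points / Number of sprints
Points: [58, 44, 52, 28, 16, 28, 23]
Sum = 58 + 44 + 52 + 28 + 16 + 28 + 23 = 249
Avg velocity = 249 / 7 = 35.57 points/sprint

35.57 points/sprint


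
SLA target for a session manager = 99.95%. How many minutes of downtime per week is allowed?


Formula: allowed downtime = period * (100 - SLA) / 100
Period (week) = 10080 minutes
Unavailability fraction = (100 - 99.95) / 100
Allowed downtime = 10080 * (100 - 99.95) / 100
Allowed downtime = 5.04 minutes

5.04 minutes


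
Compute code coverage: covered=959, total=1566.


Coverage = covered / total * 100
Coverage = 959 / 1566 * 100
Coverage = 61.24%

61.24%


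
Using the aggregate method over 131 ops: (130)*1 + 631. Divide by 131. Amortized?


Formula: Amortized cost = Total cost / Operations
Total cost = (130 * 1) + (1 * 631)
Total cost = 130 + 631 = 761
Amortized = 761 / 131 = 5.8092

5.8092


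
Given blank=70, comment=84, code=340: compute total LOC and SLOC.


Total LOC = blank + comment + code
Total LOC = 70 + 84 + 340 = 494
SLOC (source only) = code = 340

Total LOC: 494, SLOC: 340


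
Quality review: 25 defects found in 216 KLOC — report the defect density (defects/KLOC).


Defect density = defects / KLOC
Defect density = 25 / 216
Defect density = 0.116 defects/KLOC

0.116 defects/KLOC


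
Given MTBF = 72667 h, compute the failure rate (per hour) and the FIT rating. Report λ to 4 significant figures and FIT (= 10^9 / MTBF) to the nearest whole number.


Formula: λ = 1 / MTBF; FIT = λ × 1e9 = 1e9 / MTBF
λ = 1 / 72667 ≈ 1.376e-05 failures/hour
FIT = 1e9 / 72667 ≈ 13761 failures per 1e9 hours (nearest whole number)

λ = 1.376e-05 /h, FIT = 13761


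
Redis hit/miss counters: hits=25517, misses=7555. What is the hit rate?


Formula: hit rate = hits / (hits + misses) * 100
hit rate = 25517 / (25517 + 7555) * 100
hit rate = 25517 / 33072 * 100
hit rate = 77.16%

77.16%


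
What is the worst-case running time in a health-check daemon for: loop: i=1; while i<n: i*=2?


Reasoning: i doubles each step so iterations are log2(n)
Complexity: O(log n)

O(log n)


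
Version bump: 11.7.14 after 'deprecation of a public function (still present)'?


Current: 11.7.14
Change category: 'deprecation of a public function (still present)' → minor bump
SemVer rule: minor bump → increment MINOR, reset PATCH to 0 (MAJOR unchanged)
New: 11.8.0

11.8.0


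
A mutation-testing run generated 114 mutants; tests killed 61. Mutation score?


Mutation score = killed / total * 100
Mutation score = 61 / 114 * 100
Mutation score = 53.51%

53.51%


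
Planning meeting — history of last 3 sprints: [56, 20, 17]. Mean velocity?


Formula: Avg velocity = Total points / Number of sprints
Points: [56, 20, 17]
Sum = 56 + 20 + 17 = 93
Avg velocity = 93 / 3 = 31.0 points/sprint

31.0 points/sprint


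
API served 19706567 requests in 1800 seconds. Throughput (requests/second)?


Formula: throughput = requests / seconds
throughput = 19706567 / 1800
throughput = 10948.09 requests/second

10948.09 requests/second


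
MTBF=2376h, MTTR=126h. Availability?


Availability = MTBF / (MTBF + MTTR)
Availability = 2376 / (2376 + 126)
Availability = 2376 / 2502
Availability = 94.964%

94.964%


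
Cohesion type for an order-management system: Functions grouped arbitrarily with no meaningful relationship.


Reasoning: Worst: random grouping
Type: Coincidental cohesion

Coincidental cohesion


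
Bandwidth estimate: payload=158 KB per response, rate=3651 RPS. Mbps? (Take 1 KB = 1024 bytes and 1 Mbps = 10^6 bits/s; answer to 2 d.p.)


Formula: Mbps = payload_bytes * RPS * 8 / 1e6
Payload per request = 158 KB = 158 * 1024 = 161792 bytes
Total bytes/sec = 161792 * 3651 = 590702592
Total bits/sec = 590702592 * 8 = 4725620736
Mbps = 4725620736 / 1e6 = 4725.62

4725.62 Mbps


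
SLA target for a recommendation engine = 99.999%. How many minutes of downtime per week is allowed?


Formula: allowed downtime = period * (100 - SLA) / 100
Period (week) = 10080 minutes
Unavailability fraction = (100 - 99.999) / 100
Allowed downtime = 10080 * (100 - 99.999) / 100
Allowed downtime = 0.1008 minutes

0.1008 minutes


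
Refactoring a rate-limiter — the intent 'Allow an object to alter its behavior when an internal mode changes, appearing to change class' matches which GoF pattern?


This matches the State pattern

State


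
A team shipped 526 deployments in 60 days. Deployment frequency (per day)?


Formula: deployments per day = releases / days
= 526 / 60
= 8.767 deploys/day
(equivalently, 61.37 deploys/week)

8.767 deploys/day


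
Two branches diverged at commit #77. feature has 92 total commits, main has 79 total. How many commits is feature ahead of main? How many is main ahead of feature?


Common ancestor: commit #77
feature commits after divergence: 92 - 77 = 15
main commits after divergence: 79 - 77 = 2
feature is 15 commits ahead of main
main is 2 commits ahead of feature

feature ahead: 15, main ahead: 2


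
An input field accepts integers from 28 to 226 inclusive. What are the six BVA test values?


Range: [28, 226]
Boundaries: just below min, min, min+1, max-1, max, just above max
Values: [27, 28, 29, 225, 226, 227]

[27, 28, 29, 225, 226, 227]


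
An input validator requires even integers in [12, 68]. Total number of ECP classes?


Constraint: even integers in [12, 68]
Class 1: x < 12 — out-of-range invalid
Class 2: x in [12,68] but odd — wrong type invalid
Class 3: x in [12,68] and even — valid
Class 4: x > 68 — out-of-range invalid
Total equivalence classes: 4

4 equivalence classes


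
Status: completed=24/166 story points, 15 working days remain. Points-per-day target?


Formula: Required rate = Remaining points / Days left
Remaining = 166 - 24 = 142 points
Required rate = 142 / 15 = 9.47 points/day

9.47 points/day


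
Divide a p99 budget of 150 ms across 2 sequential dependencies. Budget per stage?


Formula: per_stage = total_budget / stages
per_stage = 150 / 2
per_stage = 75.0 ms

75.0 ms


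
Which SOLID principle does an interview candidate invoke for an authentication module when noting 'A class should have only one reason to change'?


This describes the Single Responsibility Principle (SRP)

Single Responsibility Principle (SRP)


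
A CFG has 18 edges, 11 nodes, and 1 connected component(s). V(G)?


Formula: V(G) = E - N + 2P
V(G) = 18 - 11 + 2*1
V(G) = 7 + 2
V(G) = 9

9


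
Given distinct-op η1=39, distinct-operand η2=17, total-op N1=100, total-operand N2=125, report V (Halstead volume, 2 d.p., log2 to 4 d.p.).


Formula: V = N * log2(η), where N = N1 + N2 and η = η1 + η2
η = 39 + 17 = 56
N = 100 + 125 = 225
log2(56) ≈ 5.8074
V = 225 * 5.8074 = 1306.67

1306.67


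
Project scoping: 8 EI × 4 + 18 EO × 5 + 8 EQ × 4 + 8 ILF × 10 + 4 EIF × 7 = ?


UFP = EI*4 + EO*5 + EQ*4 + ILF*10 + EIF*7
UFP = 8*4 + 18*5 + 8*4 + 8*10 + 4*7
UFP = 32 + 90 + 32 + 80 + 28
UFP = 262

262


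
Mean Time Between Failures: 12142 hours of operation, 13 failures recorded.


Formula: MTBF = Total operating time / Number of failures
MTBF = 12142 / 13
MTBF = 934.0 hours

934.0 hours


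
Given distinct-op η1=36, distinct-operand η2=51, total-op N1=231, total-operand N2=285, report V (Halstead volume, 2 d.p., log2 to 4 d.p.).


Formula: V = N * log2(η), where N = N1 + N2 and η = η1 + η2
η = 36 + 51 = 87
N = 231 + 285 = 516
log2(87) ≈ 6.4429
V = 516 * 6.4429 = 3324.54

3324.54


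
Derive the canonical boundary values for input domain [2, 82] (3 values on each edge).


Range: [2, 82]
Boundaries: just below min, min, min+1, max-1, max, just above max
Values: [1, 2, 3, 81, 82, 83]

[1, 2, 3, 81, 82, 83]
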